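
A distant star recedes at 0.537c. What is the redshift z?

β = 0.537
(1+β)/(1-β) = 1.537/0.463 = 3.320
√(3.320) = 1.822
z = 1.822 - 1 = 0.8220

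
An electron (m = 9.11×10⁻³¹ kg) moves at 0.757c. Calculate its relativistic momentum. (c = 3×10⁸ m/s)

γ = 1/√(1 - 0.757²) = 1.5304
v = 0.757 × 3×10⁸ = 2.271×10⁸ m/s
p = γmv = 1.5304 × 9.11×10⁻³¹ × 2.271×10⁸ = 3.166×10⁻²² kg·m/s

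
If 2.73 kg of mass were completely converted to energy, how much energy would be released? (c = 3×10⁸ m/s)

Using E = mc²:
c² = (3×10⁸)² = 9×10¹⁶ m²/s²
E = 2.73 × 9×10¹⁶ = 2.457×10¹⁷ J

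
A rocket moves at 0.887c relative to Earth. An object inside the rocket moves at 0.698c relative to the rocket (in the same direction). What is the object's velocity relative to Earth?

u = (u' + v)/(1 + u'v/c²)
Numerator: 0.698 + 0.887 = 1.585
Denominator: 1 + 0.619126 = 1.619126
u = 1.585/1.619126 = 0.9789c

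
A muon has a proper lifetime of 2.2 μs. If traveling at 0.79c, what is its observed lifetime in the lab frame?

Proper lifetime τ₀ = 2.2 μs
γ = 1/√(1 - 0.79²) = 1.631
τ = γτ₀ = 1.631 × 2.2 μs = 3.588 μs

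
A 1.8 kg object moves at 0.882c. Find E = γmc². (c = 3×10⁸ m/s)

γ = 1/√(1 - 0.882²) = 2.122
mc² = 1.8 × (3×10⁸)² = 1.620×10¹⁷ J
E = γmc² = 2.122 × 1.620×10¹⁷ = 3.438×10¹⁷ J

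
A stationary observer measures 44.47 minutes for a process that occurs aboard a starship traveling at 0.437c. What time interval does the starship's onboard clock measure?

Dilated time Δt = 44.47 minutes
γ = 1/√(1 - 0.437²) = 1.1118
Δt₀ = Δt/γ = 44.47/1.1118 = 40.00 minutes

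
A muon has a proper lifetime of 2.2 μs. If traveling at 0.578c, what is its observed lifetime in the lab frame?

Proper lifetime τ₀ = 2.2 μs
γ = 1/√(1 - 0.578²) = 1.2254
τ = γτ₀ = 1.2254 × 2.2 μs = 2.696 μs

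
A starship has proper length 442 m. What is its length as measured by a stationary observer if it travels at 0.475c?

Proper length L₀ = 442 m
γ = 1/√(1 - 0.475²) = 1.13638
L = L₀/γ = 442/1.13638 = 389.0 m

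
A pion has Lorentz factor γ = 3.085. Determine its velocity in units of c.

From γ = 1/√(1 - v²/c²):
1/γ² = 1/3.085² = 0.1051
v²/c² = 1 - 0.1051 = 0.8949
v/c = √(0.8949) = 0.9460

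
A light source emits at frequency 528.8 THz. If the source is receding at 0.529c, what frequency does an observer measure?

β = v/c = 0.529
(1-β)/(1+β) = 0.471/1.529 = 0.3080
Doppler factor = √(0.3080) = 0.5550
f_obs = 528.8 × 0.5550 = 293.5 THz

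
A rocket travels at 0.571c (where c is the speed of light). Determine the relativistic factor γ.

v/c = 0.571, so (v/c)² = 0.326041
1 - (v/c)² = 0.673959
γ = 1/√(0.673959) = 1.218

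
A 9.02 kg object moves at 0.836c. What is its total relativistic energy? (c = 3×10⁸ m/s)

γ = 1/√(1 - 0.836²) = 1.822
mc² = 9.02 × (3×10⁸)² = 8.118×10¹⁷ J
E = γmc² = 1.822 × 8.118×10¹⁷ = 1.479×10¹⁸ J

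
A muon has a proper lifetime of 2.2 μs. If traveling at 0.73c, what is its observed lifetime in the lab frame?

Proper lifetime τ₀ = 2.2 μs
γ = 1/√(1 - 0.73²) = 1.463
τ = γτ₀ = 1.463 × 2.2 μs = 3.219 μs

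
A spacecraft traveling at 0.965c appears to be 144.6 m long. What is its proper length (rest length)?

Contracted length L = 144.6 m
γ = 1/√(1 - 0.965²) = 3.813
L₀ = γL = 3.813 × 144.6 = 551.4 m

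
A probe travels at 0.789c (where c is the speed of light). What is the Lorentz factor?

v/c = 0.789, so (v/c)² = 0.622521
1 - (v/c)² = 0.377479
γ = 1/√(0.377479) = 1.628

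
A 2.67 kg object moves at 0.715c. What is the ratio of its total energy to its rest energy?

E = γmc², E₀ = mc²
E/E₀ = γ = 1/√(1 - 0.715²) = 1.430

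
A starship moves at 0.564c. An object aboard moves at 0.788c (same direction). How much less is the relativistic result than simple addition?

Classical: u' + v = 0.788 + 0.564 = 1.352c
Relativistic: u = (0.788 + 0.564)/(1 + 0.444432) = 1.352/1.444432 = 0.9360c
Difference: 1.352 - 0.9360 = 0.4160c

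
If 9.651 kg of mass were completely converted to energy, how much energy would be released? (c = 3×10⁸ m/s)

Using E = mc²:
c² = (3×10⁸)² = 9×10¹⁶ m²/s²
E = 9.651 × 9×10¹⁶ = 8.686×10¹⁷ J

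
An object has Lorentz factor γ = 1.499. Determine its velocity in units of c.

From γ = 1/√(1 - v²/c²):
1/γ² = 1/1.499² = 0.4450
v²/c² = 1 - 0.4450 = 0.5550
v/c = √(0.5550) = 0.7450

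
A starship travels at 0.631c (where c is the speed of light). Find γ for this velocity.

v/c = 0.631, so (v/c)² = 0.398161
1 - (v/c)² = 0.601839
γ = 1/√(0.601839) = 1.289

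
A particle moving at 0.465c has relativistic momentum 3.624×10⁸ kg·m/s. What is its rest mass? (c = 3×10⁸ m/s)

γ = 1/√(1 - 0.465²) = 1.1295
v = 0.465 × 3×10⁸ = 1.395×10⁸ m/s
m = p/(γv) = 3.624×10⁸/(1.1295 × 1.395×10⁸) = 2.300 kg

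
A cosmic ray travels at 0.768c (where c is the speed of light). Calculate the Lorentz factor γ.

v/c = 0.768, so (v/c)² = 0.589824
1 - (v/c)² = 0.410176
γ = 1/√(0.410176) = 1.561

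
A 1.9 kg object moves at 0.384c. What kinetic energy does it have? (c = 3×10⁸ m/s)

γ = 1/√(1 - 0.384²) = 1.08303
γ - 1 = 0.08303
KE = (γ-1)mc² = 0.08303 × 1.9 × (3×10⁸)² = 1.420×10¹⁶ J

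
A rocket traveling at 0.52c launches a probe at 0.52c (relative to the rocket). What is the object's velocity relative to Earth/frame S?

u = (u' + v)/(1 + u'v/c²)
Numerator: 0.52 + 0.52 = 1.04
Denominator: 1 + 0.2704 = 1.2704
u = 1.04/1.2704 = 0.8186c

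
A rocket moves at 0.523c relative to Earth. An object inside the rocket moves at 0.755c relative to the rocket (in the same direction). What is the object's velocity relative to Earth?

u = (u' + v)/(1 + u'v/c²)
Numerator: 0.755 + 0.523 = 1.278
Denominator: 1 + 0.394865 = 1.394865
u = 1.278/1.394865 = 0.9162c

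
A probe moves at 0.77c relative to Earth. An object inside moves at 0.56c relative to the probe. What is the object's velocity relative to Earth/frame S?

u = (u' + v)/(1 + u'v/c²)
Numerator: 0.56 + 0.77 = 1.33
Denominator: 1 + 0.4312 = 1.4312
u = 1.33/1.4312 = 0.9293c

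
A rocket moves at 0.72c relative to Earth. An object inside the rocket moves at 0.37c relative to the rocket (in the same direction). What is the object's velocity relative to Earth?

u = (u' + v)/(1 + u'v/c²)
Numerator: 0.37 + 0.72 = 1.09
Denominator: 1 + 0.2664 = 1.2664
u = 1.09/1.2664 = 0.8607c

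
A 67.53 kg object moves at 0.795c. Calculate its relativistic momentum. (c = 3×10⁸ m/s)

γ = 1/√(1 - 0.795²) = 1.6485
v = 0.795 × 3×10⁸ = 2.385×10⁸ m/s
p = γmv = 1.6485 × 67.53 × 2.385×10⁸ = 2.655×10¹⁰ kg·m/s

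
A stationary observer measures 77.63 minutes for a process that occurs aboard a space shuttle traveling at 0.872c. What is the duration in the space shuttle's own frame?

Dilated time Δt = 77.63 minutes
γ = 1/√(1 - 0.872²) = 2.043
Δt₀ = Δt/γ = 77.63/2.043 = 38.00 minutes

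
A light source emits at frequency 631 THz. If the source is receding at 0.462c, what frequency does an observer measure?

β = v/c = 0.462
(1-β)/(1+β) = 0.538/1.462 = 0.3680
Doppler factor = √(0.3680) = 0.6066
f_obs = 631 × 0.6066 = 382.8 THz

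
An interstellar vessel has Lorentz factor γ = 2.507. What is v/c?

From γ = 1/√(1 - v²/c²):
1/γ² = 1/2.507² = 0.1591
v²/c² = 1 - 0.1591 = 0.8409
v/c = √(0.8409) = 0.9170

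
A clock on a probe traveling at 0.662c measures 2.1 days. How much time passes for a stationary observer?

Proper time Δt₀ = 2.1 days
γ = 1/√(1 - 0.662²) = 1.3342
Δt = γΔt₀ = 1.3342 × 2.1 = 2.802 days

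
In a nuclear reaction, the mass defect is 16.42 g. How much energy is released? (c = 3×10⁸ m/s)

Convert mass defect: Δm = 16.42 g = 0.01642 kg
E = Δm·c² = 0.01642 × (3×10⁸)²
= 0.01642 × 9×10¹⁶ = 1.478×10¹⁵ J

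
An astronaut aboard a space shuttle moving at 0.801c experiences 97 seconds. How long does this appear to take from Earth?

Proper time Δt₀ = 97 seconds
γ = 1/√(1 - 0.801²) = 1.670
Δt = γΔt₀ = 1.670 × 97 = 162.0 seconds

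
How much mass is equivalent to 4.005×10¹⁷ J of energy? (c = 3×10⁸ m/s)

From E = mc², we get m = E/c²
c² = (3×10⁸)² = 9×10¹⁶ m²/s²
m = 4.005×10¹⁷ / 9×10¹⁶ = 4.450 kg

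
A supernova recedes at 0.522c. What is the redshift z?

β = 0.522
(1+β)/(1-β) = 1.522/0.478 = 3.184
√(3.184) = 1.7844
z = 1.7844 - 1 = 0.7844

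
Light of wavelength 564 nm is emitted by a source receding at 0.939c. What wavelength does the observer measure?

β = 0.939
Wavelength Doppler factor = √(1.939/0.061) = √(31.79) = 5.638
λ_obs = 564 × 5.638 = 3180 nm (redshift)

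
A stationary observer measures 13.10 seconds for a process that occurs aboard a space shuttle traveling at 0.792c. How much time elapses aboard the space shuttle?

Dilated time Δt = 13.10 seconds
γ = 1/√(1 - 0.792²) = 1.638
Δt₀ = Δt/γ = 13.10/1.638 = 7.998 seconds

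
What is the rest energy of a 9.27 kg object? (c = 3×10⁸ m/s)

c² = (3×10⁸)² = 9.000×10¹⁶ m²/s²
E₀ = mc² = 9.27 × 9.000×10¹⁶ = 8.343×10¹⁷ J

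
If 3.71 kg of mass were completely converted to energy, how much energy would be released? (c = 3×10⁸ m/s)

Using E = mc²:
c² = (3×10⁸)² = 9×10¹⁶ m²/s²
E = 3.71 × 9×10¹⁶ = 3.339×10¹⁷ J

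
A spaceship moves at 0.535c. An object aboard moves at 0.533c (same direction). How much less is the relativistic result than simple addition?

Classical: u' + v = 0.533 + 0.535 = 1.068c
Relativistic: u = (0.533 + 0.535)/(1 + 0.285155) = 1.068/1.285155 = 0.8310c
Difference: 1.068 - 0.8310 = 0.2370c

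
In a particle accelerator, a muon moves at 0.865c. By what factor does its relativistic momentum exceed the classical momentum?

p_rel = γmv, p_class = mv
Ratio = γ = 1/√(1 - 0.865²)
= 1/√(0.251775) = 1.993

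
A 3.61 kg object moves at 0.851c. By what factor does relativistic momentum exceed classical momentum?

p_rel = γmv, p_class = mv
Ratio = γ = 1/√(1 - 0.851²) = 1.904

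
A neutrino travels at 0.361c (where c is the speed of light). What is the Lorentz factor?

v/c = 0.361, so (v/c)² = 0.130321
1 - (v/c)² = 0.869679
γ = 1/√(0.869679) = 1.072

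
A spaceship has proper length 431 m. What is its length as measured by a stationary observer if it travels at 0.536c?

Proper length L₀ = 431 m
γ = 1/√(1 - 0.536²) = 1.1845
L = L₀/γ = 431/1.1845 = 363.9 m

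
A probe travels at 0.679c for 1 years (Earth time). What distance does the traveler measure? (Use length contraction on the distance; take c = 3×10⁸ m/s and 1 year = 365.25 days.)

Earth distance: d = v × t = 0.679c × 1 yr = 6.4283×10¹⁵ m
γ = 1.3621
d' = d/γ = 6.4283×10¹⁵/1.3621 = 4.719×10¹⁵ m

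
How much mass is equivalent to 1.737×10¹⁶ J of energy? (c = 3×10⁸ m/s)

From E = mc², we get m = E/c²
c² = (3×10⁸)² = 9×10¹⁶ m²/s²
m = 1.737×10¹⁶ / 9×10¹⁶ = 0.1930 kg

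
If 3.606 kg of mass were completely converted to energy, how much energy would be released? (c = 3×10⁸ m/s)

Using E = mc²:
c² = (3×10⁸)² = 9×10¹⁶ m²/s²
E = 3.606 × 9×10¹⁶ = 3.245×10¹⁷ J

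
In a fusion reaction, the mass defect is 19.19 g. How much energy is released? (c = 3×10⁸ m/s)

Convert mass defect: Δm = 19.19 g = 0.01919 kg
E = Δm·c² = 0.01919 × (3×10⁸)²
= 0.01919 × 9×10¹⁶ = 1.727×10¹⁵ J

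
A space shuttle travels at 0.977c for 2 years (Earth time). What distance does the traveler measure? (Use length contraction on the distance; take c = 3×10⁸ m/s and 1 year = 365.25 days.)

Earth distance: d = v × t = 0.977c × 2 yr = 1.850×10¹⁶ m
γ = 4.690
d' = d/γ = 1.850×10¹⁶/4.690 = 3.945×10¹⁵ m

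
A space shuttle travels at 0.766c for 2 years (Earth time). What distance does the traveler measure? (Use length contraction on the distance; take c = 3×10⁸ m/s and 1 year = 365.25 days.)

Earth distance: d = v × t = 0.766c × 2 yr = 1.4504×10¹⁶ m
γ = 1.5556
d' = d/γ = 1.4504×10¹⁶/1.5556 = 9.324×10¹⁵ m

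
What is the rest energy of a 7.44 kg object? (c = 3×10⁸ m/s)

c² = (3×10⁸)² = 9.000×10¹⁶ m²/s²
E₀ = mc² = 7.44 × 9.000×10¹⁶ = 6.696×10¹⁷ J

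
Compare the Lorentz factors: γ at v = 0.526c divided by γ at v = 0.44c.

γ₁ = 1/√(1 - 0.526²) = 1.176
γ₂ = 1/√(1 - 0.44²) = 1.114
γ₁/γ₂ = 1.176/1.114 = 1.056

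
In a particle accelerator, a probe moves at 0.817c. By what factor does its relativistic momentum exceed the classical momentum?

p_rel = γmv, p_class = mv
Ratio = γ = 1/√(1 - 0.817²)
= 1/√(0.332511) = 1.734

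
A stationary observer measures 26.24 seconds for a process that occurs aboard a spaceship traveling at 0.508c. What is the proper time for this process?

Dilated time Δt = 26.24 seconds
γ = 1/√(1 - 0.508²) = 1.161
Δt₀ = Δt/γ = 26.24/1.161 = 22.60 seconds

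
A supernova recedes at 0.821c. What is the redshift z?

β = 0.821
(1+β)/(1-β) = 1.821/0.179 = 10.173
√(10.173) = 3.190
z = 3.190 - 1 = 2.190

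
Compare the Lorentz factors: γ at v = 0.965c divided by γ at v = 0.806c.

γ₁ = 1/√(1 - 0.965²) = 3.8132
γ₂ = 1/√(1 - 0.806²) = 1.6894
γ₁/γ₂ = 3.8132/1.6894 = 2.257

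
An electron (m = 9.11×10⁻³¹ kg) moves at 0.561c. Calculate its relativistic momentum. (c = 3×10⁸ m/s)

γ = 1/√(1 - 0.561²) = 1.208
v = 0.561 × 3×10⁸ = 1.683×10⁸ m/s
p = γmv = 1.208 × 9.11×10⁻³¹ × 1.683×10⁸ = 1.852×10⁻²² kg·m/s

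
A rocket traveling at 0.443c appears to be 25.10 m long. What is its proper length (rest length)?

Contracted length L = 25.10 m
γ = 1/√(1 - 0.443²) = 1.1154
L₀ = γL = 1.1154 × 25.10 = 28.00 m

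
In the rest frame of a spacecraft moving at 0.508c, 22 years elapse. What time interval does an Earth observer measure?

Proper time Δt₀ = 22 years
γ = 1/√(1 - 0.508²) = 1.161
Δt = γΔt₀ = 1.161 × 22 = 25.54 years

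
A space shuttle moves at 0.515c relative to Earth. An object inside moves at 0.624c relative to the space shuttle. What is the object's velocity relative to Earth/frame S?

u = (u' + v)/(1 + u'v/c²)
Numerator: 0.624 + 0.515 = 1.139
Denominator: 1 + 0.32136 = 1.32136
u = 1.139/1.32136 = 0.8620c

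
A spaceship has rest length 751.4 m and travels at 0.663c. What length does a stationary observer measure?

Proper length L₀ = 751.4 m
γ = 1/√(1 - 0.663²) = 1.3358
L = L₀/γ = 751.4/1.3358 = 562.5 m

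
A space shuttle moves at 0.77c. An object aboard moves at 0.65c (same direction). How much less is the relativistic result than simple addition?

Classical: u' + v = 0.65 + 0.77 = 1.42c
Relativistic: u = (0.65 + 0.77)/(1 + 0.5005) = 1.42/1.5005 = 0.9464c
Difference: 1.42 - 0.9464 = 0.4736c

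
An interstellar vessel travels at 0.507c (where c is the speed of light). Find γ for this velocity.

v/c = 0.507, so (v/c)² = 0.257049
1 - (v/c)² = 0.742951
γ = 1/√(0.742951) = 1.160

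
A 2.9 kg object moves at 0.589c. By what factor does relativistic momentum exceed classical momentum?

p_rel = γmv, p_class = mv
Ratio = γ = 1/√(1 - 0.589²) = 1.237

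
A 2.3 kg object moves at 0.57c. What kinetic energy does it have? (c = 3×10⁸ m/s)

γ = 1/√(1 - 0.57²) = 1.21707
γ - 1 = 0.21707
KE = (γ-1)mc² = 0.21707 × 2.3 × (3×10⁸)² = 4.493×10¹⁶ J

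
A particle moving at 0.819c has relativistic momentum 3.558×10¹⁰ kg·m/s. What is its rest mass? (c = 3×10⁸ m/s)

γ = 1/√(1 - 0.819²) = 1.7428
v = 0.819 × 3×10⁸ = 2.457×10⁸ m/s
m = p/(γv) = 3.558×10¹⁰/(1.7428 × 2.457×10⁸) = 83.09 kg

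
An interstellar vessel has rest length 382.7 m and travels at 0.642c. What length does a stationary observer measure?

Proper length L₀ = 382.7 m
γ = 1/√(1 - 0.642²) = 1.3043
L = L₀/γ = 382.7/1.3043 = 293.4 m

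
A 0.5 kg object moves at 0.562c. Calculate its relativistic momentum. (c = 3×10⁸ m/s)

γ = 1/√(1 - 0.562²) = 1.209
v = 0.562 × 3×10⁸ = 1.686×10⁸ m/s
p = γmv = 1.209 × 0.5 × 1.686×10⁸ = 1.019×10⁸ kg·m/s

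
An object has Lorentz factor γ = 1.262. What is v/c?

From γ = 1/√(1 - v²/c²):
1/γ² = 1/1.262² = 0.6279
v²/c² = 1 - 0.6279 = 0.3721
v/c = √(0.3721) = 0.6100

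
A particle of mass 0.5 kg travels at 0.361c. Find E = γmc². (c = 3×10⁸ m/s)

γ = 1/√(1 - 0.361²) = 1.0723
mc² = 0.5 × (3×10⁸)² = 4.500×10¹⁶ J
E = γmc² = 1.0723 × 4.500×10¹⁶ = 4.825×10¹⁶ J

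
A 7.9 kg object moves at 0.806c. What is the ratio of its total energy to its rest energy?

E = γmc², E₀ = mc²
E/E₀ = γ = 1/√(1 - 0.806²) = 1.689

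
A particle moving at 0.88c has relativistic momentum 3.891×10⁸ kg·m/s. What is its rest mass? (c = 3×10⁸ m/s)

γ = 1/√(1 - 0.88²) = 2.1054
v = 0.88 × 3×10⁸ = 2.640×10⁸ m/s
m = p/(γv) = 3.891×10⁸/(2.1054 × 2.640×10⁸) = 0.7000 kg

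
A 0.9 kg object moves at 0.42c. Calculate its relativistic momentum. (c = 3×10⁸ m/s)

γ = 1/√(1 - 0.42²) = 1.102
v = 0.42 × 3×10⁸ = 1.260×10⁸ m/s
p = γmv = 1.102 × 0.9 × 1.260×10⁸ = 1.250×10⁸ kg·m/s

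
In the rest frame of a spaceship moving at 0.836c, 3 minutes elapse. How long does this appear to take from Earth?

Proper time Δt₀ = 3 minutes
γ = 1/√(1 - 0.836²) = 1.8224
Δt = γΔt₀ = 1.8224 × 3 = 5.467 minutes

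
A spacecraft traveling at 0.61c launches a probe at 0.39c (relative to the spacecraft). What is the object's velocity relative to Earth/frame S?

u = (u' + v)/(1 + u'v/c²)
Numerator: 0.39 + 0.61 = 1
Denominator: 1 + 0.2379 = 1.2379
u = 1/1.2379 = 0.8078c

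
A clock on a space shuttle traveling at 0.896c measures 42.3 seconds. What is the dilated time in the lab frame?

Proper time Δt₀ = 42.3 seconds
γ = 1/√(1 - 0.896²) = 2.252
Δt = γΔt₀ = 2.252 × 42.3 = 95.26 seconds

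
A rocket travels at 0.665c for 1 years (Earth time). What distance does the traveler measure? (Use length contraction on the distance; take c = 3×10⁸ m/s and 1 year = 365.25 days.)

Earth distance: d = v × t = 0.665c × 1 yr = 6.296×10¹⁵ m
γ = 1.339
d' = d/γ = 6.296×10¹⁵/1.339 = 4.702×10¹⁵ m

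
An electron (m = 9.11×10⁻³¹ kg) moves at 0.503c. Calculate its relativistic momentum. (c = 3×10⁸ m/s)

γ = 1/√(1 - 0.503²) = 1.157
v = 0.503 × 3×10⁸ = 1.509×10⁸ m/s
p = γmv = 1.157 × 9.11×10⁻³¹ × 1.509×10⁸ = 1.591×10⁻²² kg·m/s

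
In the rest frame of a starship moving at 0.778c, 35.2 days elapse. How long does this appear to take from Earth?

Proper time Δt₀ = 35.2 days
γ = 1/√(1 - 0.778²) = 1.5917
Δt = γΔt₀ = 1.5917 × 35.2 = 56.03 days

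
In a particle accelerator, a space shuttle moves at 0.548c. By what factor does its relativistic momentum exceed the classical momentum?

p_rel = γmv, p_class = mv
Ratio = γ = 1/√(1 - 0.548²)
= 1/√(0.699696) = 1.195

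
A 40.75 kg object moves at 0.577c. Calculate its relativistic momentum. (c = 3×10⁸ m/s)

γ = 1/√(1 - 0.577²) = 1.2244
v = 0.577 × 3×10⁸ = 1.731×10⁸ m/s
p = γmv = 1.2244 × 40.75 × 1.731×10⁸ = 8.637×10⁹ kg·m/s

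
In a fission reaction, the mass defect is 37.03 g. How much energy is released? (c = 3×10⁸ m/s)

Convert mass defect: Δm = 37.03 g = 0.03703 kg
E = Δm·c² = 0.03703 × (3×10⁸)²
= 0.03703 × 9×10¹⁶ = 3.333×10¹⁵ J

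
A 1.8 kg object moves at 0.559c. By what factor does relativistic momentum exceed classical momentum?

p_rel = γmv, p_class = mv
Ratio = γ = 1/√(1 - 0.559²) = 1.206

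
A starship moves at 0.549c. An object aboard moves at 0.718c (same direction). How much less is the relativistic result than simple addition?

Classical: u' + v = 0.718 + 0.549 = 1.267c
Relativistic: u = (0.718 + 0.549)/(1 + 0.394182) = 1.267/1.394182 = 0.9088c
Difference: 1.267 - 0.9088 = 0.3582c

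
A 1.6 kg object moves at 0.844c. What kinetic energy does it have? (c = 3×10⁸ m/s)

γ = 1/√(1 - 0.844²) = 1.8645
γ - 1 = 0.8645
KE = (γ-1)mc² = 0.8645 × 1.6 × (3×10⁸)² = 1.245×10¹⁷ J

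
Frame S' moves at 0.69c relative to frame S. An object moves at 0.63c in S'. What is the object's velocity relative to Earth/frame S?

u = (u' + v)/(1 + u'v/c²)
Numerator: 0.63 + 0.69 = 1.32
Denominator: 1 + 0.4347 = 1.4347
u = 1.32/1.4347 = 0.9201c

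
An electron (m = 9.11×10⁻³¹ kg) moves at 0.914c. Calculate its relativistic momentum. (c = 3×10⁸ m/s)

γ = 1/√(1 - 0.914²) = 2.465
v = 0.914 × 3×10⁸ = 2.742×10⁸ m/s
p = γmv = 2.465 × 9.11×10⁻³¹ × 2.742×10⁸ = 6.157×10⁻²² kg·m/s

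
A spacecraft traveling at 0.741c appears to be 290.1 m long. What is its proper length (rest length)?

Contracted length L = 290.1 m
γ = 1/√(1 - 0.741²) = 1.489
L₀ = γL = 1.489 × 290.1 = 432.0 m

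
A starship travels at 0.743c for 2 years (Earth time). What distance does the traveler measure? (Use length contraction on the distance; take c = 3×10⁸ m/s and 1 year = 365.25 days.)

Earth distance: d = v × t = 0.743c × 2 yr = 1.4068×10¹⁶ m
γ = 1.4941
d' = d/γ = 1.4068×10¹⁶/1.4941 = 9.416×10¹⁵ m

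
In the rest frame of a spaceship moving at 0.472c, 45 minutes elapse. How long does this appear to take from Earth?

Proper time Δt₀ = 45 minutes
γ = 1/√(1 - 0.472²) = 1.1343
Δt = γΔt₀ = 1.1343 × 45 = 51.04 minutes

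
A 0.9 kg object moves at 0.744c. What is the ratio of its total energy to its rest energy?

E = γmc², E₀ = mc²
E/E₀ = γ = 1/√(1 - 0.744²) = 1.497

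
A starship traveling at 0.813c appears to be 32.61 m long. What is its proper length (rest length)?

Contracted length L = 32.61 m
γ = 1/√(1 - 0.813²) = 1.71743
L₀ = γL = 1.71743 × 32.61 = 56.01 m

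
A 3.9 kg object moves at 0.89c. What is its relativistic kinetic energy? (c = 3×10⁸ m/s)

γ = 1/√(1 - 0.89²) = 2.1932
γ - 1 = 1.1932
KE = (γ-1)mc² = 1.1932 × 3.9 × (3×10⁸)² = 4.188×10¹⁷ J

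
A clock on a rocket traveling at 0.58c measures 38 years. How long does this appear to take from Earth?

Proper time Δt₀ = 38 years
γ = 1/√(1 - 0.58²) = 1.2276
Δt = γΔt₀ = 1.2276 × 38 = 46.65 years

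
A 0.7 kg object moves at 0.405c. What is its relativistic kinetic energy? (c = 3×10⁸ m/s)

γ = 1/√(1 - 0.405²) = 1.09371
γ - 1 = 0.09371
KE = (γ-1)mc² = 0.09371 × 0.7 × (3×10⁸)² = 5.904×10¹⁵ J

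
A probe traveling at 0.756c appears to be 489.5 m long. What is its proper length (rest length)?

Contracted length L = 489.5 m
γ = 1/√(1 - 0.756²) = 1.5277
L₀ = γL = 1.5277 × 489.5 = 747.8 m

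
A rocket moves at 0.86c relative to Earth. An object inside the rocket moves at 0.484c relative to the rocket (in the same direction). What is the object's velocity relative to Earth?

u = (u' + v)/(1 + u'v/c²)
Numerator: 0.484 + 0.86 = 1.344
Denominator: 1 + 0.41624 = 1.41624
u = 1.344/1.41624 = 0.9490c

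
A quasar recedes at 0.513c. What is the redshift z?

β = 0.513
(1+β)/(1-β) = 1.513/0.487 = 3.1068
√(3.1068) = 1.7626
z = 1.7626 - 1 = 0.7626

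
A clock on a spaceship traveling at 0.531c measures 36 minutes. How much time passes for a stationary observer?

Proper time Δt₀ = 36 minutes
γ = 1/√(1 - 0.531²) = 1.180
Δt = γΔt₀ = 1.180 × 36 = 42.48 minutes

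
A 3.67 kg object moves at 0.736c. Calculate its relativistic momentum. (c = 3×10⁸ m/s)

γ = 1/√(1 - 0.736²) = 1.477
v = 0.736 × 3×10⁸ = 2.208×10⁸ m/s
p = γmv = 1.477 × 3.67 × 2.208×10⁸ = 1.197×10⁹ kg·m/s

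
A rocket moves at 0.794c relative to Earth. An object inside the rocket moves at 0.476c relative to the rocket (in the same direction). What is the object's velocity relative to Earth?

u = (u' + v)/(1 + u'v/c²)
Numerator: 0.476 + 0.794 = 1.27
Denominator: 1 + 0.377944 = 1.377944
u = 1.27/1.377944 = 0.9217c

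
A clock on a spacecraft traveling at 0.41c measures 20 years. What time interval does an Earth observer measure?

Proper time Δt₀ = 20 years
γ = 1/√(1 - 0.41²) = 1.0964
Δt = γΔt₀ = 1.0964 × 20 = 21.93 years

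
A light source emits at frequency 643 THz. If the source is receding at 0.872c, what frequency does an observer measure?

β = v/c = 0.872
(1-β)/(1+β) = 0.128/1.872 = 0.06838
Doppler factor = √(0.06838) = 0.2615
f_obs = 643 × 0.2615 = 168.1 THz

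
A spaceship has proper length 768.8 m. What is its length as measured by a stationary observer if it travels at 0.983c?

Proper length L₀ = 768.8 m
γ = 1/√(1 - 0.983²) = 5.446
L = L₀/γ = 768.8/5.446 = 141.2 m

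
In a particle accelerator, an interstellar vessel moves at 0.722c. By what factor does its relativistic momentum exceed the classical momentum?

p_rel = γmv, p_class = mv
Ratio = γ = 1/√(1 - 0.722²)
= 1/√(0.478716) = 1.445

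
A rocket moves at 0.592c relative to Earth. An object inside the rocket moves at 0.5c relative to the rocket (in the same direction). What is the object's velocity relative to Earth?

u = (u' + v)/(1 + u'v/c²)
Numerator: 0.5 + 0.592 = 1.092
Denominator: 1 + 0.296 = 1.296
u = 1.092/1.296 = 0.8426c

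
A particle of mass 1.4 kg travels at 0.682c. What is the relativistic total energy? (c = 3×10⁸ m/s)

γ = 1/√(1 - 0.682²) = 1.3673
mc² = 1.4 × (3×10⁸)² = 1.260×10¹⁷ J
E = γmc² = 1.3673 × 1.260×10¹⁷ = 1.723×10¹⁷ J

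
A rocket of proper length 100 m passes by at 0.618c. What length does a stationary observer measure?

Proper length L₀ = 100 m
γ = 1/√(1 - 0.618²) = 1.272
L = L₀/γ = 100/1.272 = 78.62 m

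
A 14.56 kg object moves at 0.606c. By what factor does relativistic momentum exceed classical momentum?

p_rel = γmv, p_class = mv
Ratio = γ = 1/√(1 - 0.606²) = 1.257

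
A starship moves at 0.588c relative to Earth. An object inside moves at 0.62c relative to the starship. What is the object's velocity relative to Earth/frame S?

u = (u' + v)/(1 + u'v/c²)
Numerator: 0.62 + 0.588 = 1.208
Denominator: 1 + 0.36456 = 1.36456
u = 1.208/1.36456 = 0.8853c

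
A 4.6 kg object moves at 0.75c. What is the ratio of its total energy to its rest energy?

E = γmc², E₀ = mc²
E/E₀ = γ = 1/√(1 - 0.75²) = 1.512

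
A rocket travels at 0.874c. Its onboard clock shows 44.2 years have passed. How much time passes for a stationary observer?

Proper time Δt₀ = 44.2 years
γ = 1/√(1 - 0.874²) = 2.058
Δt = γΔt₀ = 2.058 × 44.2 = 90.96 years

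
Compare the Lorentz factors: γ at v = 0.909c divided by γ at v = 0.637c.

γ₁ = 1/√(1 - 0.909²) = 2.39925
γ₂ = 1/√(1 - 0.637²) = 1.29725
γ₁/γ₂ = 2.39925/1.29725 = 1.849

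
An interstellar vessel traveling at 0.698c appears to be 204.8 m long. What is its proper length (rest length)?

Contracted length L = 204.8 m
γ = 1/√(1 - 0.698²) = 1.3965
L₀ = γL = 1.3965 × 204.8 = 286.0 m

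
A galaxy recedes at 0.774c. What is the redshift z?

β = 0.774
(1+β)/(1-β) = 1.774/0.226 = 7.850
√(7.850) = 2.802
z = 2.802 - 1 = 1.802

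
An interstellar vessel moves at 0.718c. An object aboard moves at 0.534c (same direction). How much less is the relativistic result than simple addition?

Classical: u' + v = 0.534 + 0.718 = 1.252c
Relativistic: u = (0.534 + 0.718)/(1 + 0.383412) = 1.252/1.383412 = 0.9050c
Difference: 1.252 - 0.9050 = 0.3470c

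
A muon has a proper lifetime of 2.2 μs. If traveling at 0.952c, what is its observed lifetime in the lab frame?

Proper lifetime τ₀ = 2.2 μs
γ = 1/√(1 - 0.952²) = 3.267
τ = γτ₀ = 3.267 × 2.2 μs = 7.187 μs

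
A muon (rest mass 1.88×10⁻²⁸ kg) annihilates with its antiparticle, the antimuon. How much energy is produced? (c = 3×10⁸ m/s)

Both particles have the same rest mass, so total mass = 2m
E = 2m·c² = 2 × 1.88×10⁻²⁸ × (3×10⁸)²
= 2 × 1.88×10⁻²⁸ × 9×10¹⁶
= 3.384×10⁻¹¹ J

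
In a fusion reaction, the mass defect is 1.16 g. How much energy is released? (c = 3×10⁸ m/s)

Convert mass defect: Δm = 1.16 g = 0.00116 kg
E = Δm·c² = 0.00116 × (3×10⁸)²
= 0.00116 × 9×10¹⁶ = 1.044×10¹⁴ J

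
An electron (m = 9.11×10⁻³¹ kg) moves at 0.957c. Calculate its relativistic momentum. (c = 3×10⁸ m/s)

γ = 1/√(1 - 0.957²) = 3.447
v = 0.957 × 3×10⁸ = 2.871×10⁸ m/s
p = γmv = 3.447 × 9.11×10⁻³¹ × 2.871×10⁸ = 9.016×10⁻²² kg·m/s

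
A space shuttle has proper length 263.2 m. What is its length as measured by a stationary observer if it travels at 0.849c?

Proper length L₀ = 263.2 m
γ = 1/√(1 - 0.849²) = 1.8925
L = L₀/γ = 263.2/1.8925 = 139.1 m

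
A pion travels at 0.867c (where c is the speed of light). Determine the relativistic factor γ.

v/c = 0.867, so (v/c)² = 0.751689
1 - (v/c)² = 0.248311
γ = 1/√(0.248311) = 2.007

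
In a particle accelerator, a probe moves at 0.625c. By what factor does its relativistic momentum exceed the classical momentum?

p_rel = γmv, p_class = mv
Ratio = γ = 1/√(1 - 0.625²)
= 1/√(0.609375) = 1.281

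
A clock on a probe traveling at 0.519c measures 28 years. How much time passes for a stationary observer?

Proper time Δt₀ = 28 years
γ = 1/√(1 - 0.519²) = 1.170
Δt = γΔt₀ = 1.170 × 28 = 32.76 years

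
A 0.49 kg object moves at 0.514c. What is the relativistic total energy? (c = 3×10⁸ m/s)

γ = 1/√(1 - 0.514²) = 1.1658
mc² = 0.49 × (3×10⁸)² = 4.410×10¹⁶ J
E = γmc² = 1.1658 × 4.410×10¹⁶ = 5.141×10¹⁶ J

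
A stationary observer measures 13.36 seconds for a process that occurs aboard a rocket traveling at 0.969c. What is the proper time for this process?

Dilated time Δt = 13.36 seconds
γ = 1/√(1 - 0.969²) = 4.0476
Δt₀ = Δt/γ = 13.36/4.0476 = 3.301 seconds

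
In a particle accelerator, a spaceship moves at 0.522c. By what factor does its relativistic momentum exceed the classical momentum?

p_rel = γmv, p_class = mv
Ratio = γ = 1/√(1 - 0.522²)
= 1/√(0.727516) = 1.172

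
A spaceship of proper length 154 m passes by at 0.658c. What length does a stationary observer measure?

Proper length L₀ = 154 m
γ = 1/√(1 - 0.658²) = 1.328
L = L₀/γ = 154/1.328 = 116.0 m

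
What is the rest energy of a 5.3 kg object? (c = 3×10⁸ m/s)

c² = (3×10⁸)² = 9.000×10¹⁶ m²/s²
E₀ = mc² = 5.3 × 9.000×10¹⁶ = 4.770×10¹⁷ J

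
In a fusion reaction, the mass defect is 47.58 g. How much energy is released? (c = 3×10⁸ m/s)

Convert mass defect: Δm = 47.58 g = 0.04758 kg
E = Δm·c² = 0.04758 × (3×10⁸)²
= 0.04758 × 9×10¹⁶ = 4.282×10¹⁵ J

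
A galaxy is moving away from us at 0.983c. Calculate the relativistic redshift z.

β = 0.983
(1+β)/(1-β) = 1.983/0.017 = 116.6
√(116.6) = 10.80
z = 10.80 - 1 = 9.800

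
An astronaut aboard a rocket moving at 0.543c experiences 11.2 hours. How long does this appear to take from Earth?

Proper time Δt₀ = 11.2 hours
γ = 1/√(1 - 0.543²) = 1.191
Δt = γΔt₀ = 1.191 × 11.2 = 13.34 hours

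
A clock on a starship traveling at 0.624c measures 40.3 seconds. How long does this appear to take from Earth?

Proper time Δt₀ = 40.3 seconds
γ = 1/√(1 - 0.624²) = 1.2797
Δt = γΔt₀ = 1.2797 × 40.3 = 51.57 seconds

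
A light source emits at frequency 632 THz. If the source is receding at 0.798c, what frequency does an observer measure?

β = v/c = 0.798
(1-β)/(1+β) = 0.202/1.798 = 0.11235
Doppler factor = √(0.11235) = 0.3352
f_obs = 632 × 0.3352 = 211.8 THz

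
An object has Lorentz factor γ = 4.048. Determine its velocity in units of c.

From γ = 1/√(1 - v²/c²):
1/γ² = 1/4.048² = 0.06103
v²/c² = 1 - 0.06103 = 0.9390
v/c = √(0.9390) = 0.9690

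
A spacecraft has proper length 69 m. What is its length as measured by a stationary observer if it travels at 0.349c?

Proper length L₀ = 69 m
γ = 1/√(1 - 0.349²) = 1.0671
L = L₀/γ = 69/1.0671 = 64.66 m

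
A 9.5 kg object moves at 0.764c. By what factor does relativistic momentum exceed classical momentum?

p_rel = γmv, p_class = mv
Ratio = γ = 1/√(1 - 0.764²) = 1.550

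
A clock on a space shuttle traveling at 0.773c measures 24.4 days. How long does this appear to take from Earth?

Proper time Δt₀ = 24.4 days
γ = 1/√(1 - 0.773²) = 1.5763
Δt = γΔt₀ = 1.5763 × 24.4 = 38.46 days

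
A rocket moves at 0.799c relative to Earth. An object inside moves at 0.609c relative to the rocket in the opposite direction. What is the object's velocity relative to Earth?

Object's velocity in rocket frame is u' = -0.609c
u = (u' + v)/(1 + u'v/c²) = (v - 0.609)/(1 - 0.609·v/c²)
Numerator: 0.799 - 0.609 = 0.19
Denominator: 1 - 0.486591 = 0.513409
u = 0.19/0.513409 = 0.3701c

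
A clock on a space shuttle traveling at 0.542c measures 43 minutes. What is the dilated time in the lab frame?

Proper time Δt₀ = 43 minutes
γ = 1/√(1 - 0.542²) = 1.190
Δt = γΔt₀ = 1.190 × 43 = 51.17 minutes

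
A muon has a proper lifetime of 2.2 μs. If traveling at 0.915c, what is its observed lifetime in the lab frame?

Proper lifetime τ₀ = 2.2 μs
γ = 1/√(1 - 0.915²) = 2.4786
τ = γτ₀ = 2.4786 × 2.2 μs = 5.453 μs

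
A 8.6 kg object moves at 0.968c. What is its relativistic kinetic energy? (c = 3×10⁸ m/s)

γ = 1/√(1 - 0.968²) = 3.985
γ - 1 = 2.985
KE = (γ-1)mc² = 2.985 × 8.6 × (3×10⁸)² = 2.310×10¹⁸ J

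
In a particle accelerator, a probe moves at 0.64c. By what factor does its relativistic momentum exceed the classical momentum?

p_rel = γmv, p_class = mv
Ratio = γ = 1/√(1 - 0.64²)
= 1/√(0.5904) = 1.301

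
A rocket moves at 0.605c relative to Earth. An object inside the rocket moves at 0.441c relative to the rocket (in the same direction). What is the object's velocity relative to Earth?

u = (u' + v)/(1 + u'v/c²)
Numerator: 0.441 + 0.605 = 1.046
Denominator: 1 + 0.266805 = 1.266805
u = 1.046/1.266805 = 0.8257c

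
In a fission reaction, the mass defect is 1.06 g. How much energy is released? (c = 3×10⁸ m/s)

Convert mass defect: Δm = 1.06 g = 0.00106 kg
E = Δm·c² = 0.00106 × (3×10⁸)²
= 0.00106 × 9×10¹⁶ = 9.540×10¹³ J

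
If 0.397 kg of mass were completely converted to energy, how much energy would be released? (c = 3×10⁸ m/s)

Using E = mc²:
c² = (3×10⁸)² = 9×10¹⁶ m²/s²
E = 0.397 × 9×10¹⁶ = 3.573×10¹⁶ J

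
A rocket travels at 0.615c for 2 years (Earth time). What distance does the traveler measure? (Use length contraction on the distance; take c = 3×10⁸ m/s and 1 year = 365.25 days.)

Earth distance: d = v × t = 0.615c × 2 yr = 1.1645×10¹⁶ m
γ = 1.2682
d' = d/γ = 1.1645×10¹⁶/1.2682 = 9.182×10¹⁵ m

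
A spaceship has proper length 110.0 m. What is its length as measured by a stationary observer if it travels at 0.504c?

Proper length L₀ = 110.0 m
γ = 1/√(1 - 0.504²) = 1.1578
L = L₀/γ = 110.0/1.1578 = 95.01 m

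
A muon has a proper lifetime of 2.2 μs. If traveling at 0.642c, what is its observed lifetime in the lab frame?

Proper lifetime τ₀ = 2.2 μs
γ = 1/√(1 - 0.642²) = 1.304
τ = γτ₀ = 1.304 × 2.2 μs = 2.869 μs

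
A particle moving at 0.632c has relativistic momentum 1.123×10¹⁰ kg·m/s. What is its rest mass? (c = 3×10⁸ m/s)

γ = 1/√(1 - 0.632²) = 1.2904
v = 0.632 × 3×10⁸ = 1.896×10⁸ m/s
m = p/(γv) = 1.123×10¹⁰/(1.2904 × 1.896×10⁸) = 45.90 kg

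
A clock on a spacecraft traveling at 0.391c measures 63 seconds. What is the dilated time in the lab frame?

Proper time Δt₀ = 63 seconds
γ = 1/√(1 - 0.391²) = 1.0865
Δt = γΔt₀ = 1.0865 × 63 = 68.45 seconds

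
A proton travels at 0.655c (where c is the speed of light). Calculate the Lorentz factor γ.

v/c = 0.655, so (v/c)² = 0.429025
1 - (v/c)² = 0.570975
γ = 1/√(0.570975) = 1.323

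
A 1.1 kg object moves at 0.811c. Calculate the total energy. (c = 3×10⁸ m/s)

γ = 1/√(1 - 0.811²) = 1.709
mc² = 1.1 × (3×10⁸)² = 9.900×10¹⁶ J
E = γmc² = 1.709 × 9.900×10¹⁶ = 1.692×10¹⁷ J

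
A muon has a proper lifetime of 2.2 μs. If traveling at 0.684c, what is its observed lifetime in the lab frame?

Proper lifetime τ₀ = 2.2 μs
γ = 1/√(1 - 0.684²) = 1.371
τ = γτ₀ = 1.371 × 2.2 μs = 3.016 μs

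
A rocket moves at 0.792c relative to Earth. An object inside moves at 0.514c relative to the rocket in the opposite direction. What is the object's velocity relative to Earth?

Object's velocity in rocket frame is u' = -0.514c
u = (u' + v)/(1 + u'v/c²) = (v - 0.514)/(1 - 0.514·v/c²)
Numerator: 0.792 - 0.514 = 0.278
Denominator: 1 - 0.407088 = 0.592912
u = 0.278/0.592912 = 0.4689c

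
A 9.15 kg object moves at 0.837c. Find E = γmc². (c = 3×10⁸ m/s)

γ = 1/√(1 - 0.837²) = 1.827
mc² = 9.15 × (3×10⁸)² = 8.235×10¹⁷ J
E = γmc² = 1.827 × 8.235×10¹⁷ = 1.505×10¹⁸ J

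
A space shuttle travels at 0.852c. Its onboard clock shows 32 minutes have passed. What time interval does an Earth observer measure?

Proper time Δt₀ = 32 minutes
γ = 1/√(1 - 0.852²) = 1.910
Δt = γΔt₀ = 1.910 × 32 = 61.12 minutes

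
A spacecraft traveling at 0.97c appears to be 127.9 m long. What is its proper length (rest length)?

Contracted length L = 127.9 m
γ = 1/√(1 - 0.97²) = 4.113
L₀ = γL = 4.113 × 127.9 = 526.1 m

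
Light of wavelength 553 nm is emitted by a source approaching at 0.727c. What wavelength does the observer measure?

β = 0.727
Wavelength Doppler factor = √(0.273/1.727) = √(0.1581) = 0.3976
λ_obs = 553 × 0.3976 = 219.9 nm (blueshift)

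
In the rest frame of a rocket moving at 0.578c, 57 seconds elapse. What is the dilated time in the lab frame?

Proper time Δt₀ = 57 seconds
γ = 1/√(1 - 0.578²) = 1.2254
Δt = γΔt₀ = 1.2254 × 57 = 69.85 seconds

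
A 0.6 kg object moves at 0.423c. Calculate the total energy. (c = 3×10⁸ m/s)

γ = 1/√(1 - 0.423²) = 1.1036
mc² = 0.6 × (3×10⁸)² = 5.400×10¹⁶ J
E = γmc² = 1.1036 × 5.400×10¹⁶ = 5.959×10¹⁶ J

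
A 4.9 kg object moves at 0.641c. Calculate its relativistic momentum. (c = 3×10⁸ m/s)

γ = 1/√(1 - 0.641²) = 1.303
v = 0.641 × 3×10⁸ = 1.923×10⁸ m/s
p = γmv = 1.303 × 4.9 × 1.923×10⁸ = 1.228×10⁹ kg·m/s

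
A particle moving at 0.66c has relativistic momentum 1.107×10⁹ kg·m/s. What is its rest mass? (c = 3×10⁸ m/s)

γ = 1/√(1 - 0.66²) = 1.3311
v = 0.66 × 3×10⁸ = 1.980×10⁸ m/s
m = p/(γv) = 1.107×10⁹/(1.3311 × 1.980×10⁸) = 4.200 kg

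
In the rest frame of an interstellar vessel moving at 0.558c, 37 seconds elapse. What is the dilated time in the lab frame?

Proper time Δt₀ = 37 seconds
γ = 1/√(1 - 0.558²) = 1.205
Δt = γΔt₀ = 1.205 × 37 = 44.59 seconds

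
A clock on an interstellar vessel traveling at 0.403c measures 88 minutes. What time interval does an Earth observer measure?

Proper time Δt₀ = 88 minutes
γ = 1/√(1 - 0.403²) = 1.09266
Δt = γΔt₀ = 1.09266 × 88 = 96.15 minutes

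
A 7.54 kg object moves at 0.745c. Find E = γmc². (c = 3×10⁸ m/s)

γ = 1/√(1 - 0.745²) = 1.499
mc² = 7.54 × (3×10⁸)² = 6.786×10¹⁷ J
E = γmc² = 1.499 × 6.786×10¹⁷ = 1.017×10¹⁸ J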